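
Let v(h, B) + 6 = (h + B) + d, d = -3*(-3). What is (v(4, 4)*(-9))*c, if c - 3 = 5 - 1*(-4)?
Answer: -1188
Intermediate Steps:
d = 9
c = 12 (c = 3 + (5 - 1*(-4)) = 3 + (5 + 4) = 3 + 9 = 12)
v(h, B) = 3 + B + h (v(h, B) = -6 + ((h + B) + 9) = -6 + ((B + h) + 9) = -6 + (9 + B + h) = 3 + B + h)
(v(4, 4)*(-9))*c = ((3 + 4 + 4)*(-9))*12 = (11*(-9))*12 = -99*12 = -1188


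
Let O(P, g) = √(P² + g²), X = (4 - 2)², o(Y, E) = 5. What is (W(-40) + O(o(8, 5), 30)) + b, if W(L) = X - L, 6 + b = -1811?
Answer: -1773 + 5*√37 ≈ -1742.6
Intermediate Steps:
b = -1817 (b = -6 - 1811 = -1817)
X = 4 (X = 2² = 4)
W(L) = 4 - L
(W(-40) + O(o(8, 5), 30)) + b = ((4 - 1*(-40)) + √(5² + 30²)) - 1817 = ((4 + 40) + √(25 + 900)) - 1817 = (44 + √925) - 1817 = (44 + 5*√37) - 1817 = -1773 + 5*√37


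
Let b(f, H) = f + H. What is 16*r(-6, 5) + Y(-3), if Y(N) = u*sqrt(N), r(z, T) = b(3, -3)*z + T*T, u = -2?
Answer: 400 - 2*I*sqrt(3) ≈ 400.0 - 3.4641*I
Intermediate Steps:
b(f, H) = H + f
r(z, T) = T**2 (r(z, T) = (-3 + 3)*z + T*T = 0*z + T**2 = 0 + T**2 = T**2)
Y(N) = -2*sqrt(N)
16*r(-6, 5) + Y(-3) = 16*5**2 - 2*I*sqrt(3) = 16*25 - 2*I*sqrt(3) = 400 - 2*I*sqrt(3)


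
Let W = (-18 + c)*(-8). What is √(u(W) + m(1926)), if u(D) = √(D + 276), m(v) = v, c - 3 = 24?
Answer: √(1926 + 2*√51) ≈ 44.049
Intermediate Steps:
c = 27 (c = 3 + 24 = 27)
W = -72 (W = (-18 + 27)*(-8) = 9*(-8) = -72)
u(D) = √(276 + D)
√(u(W) + m(1926)) = √(√(276 - 72) + 1926) = √(√204 + 1926) = √(2*√51 + 1926) = √(1926 + 2*√51)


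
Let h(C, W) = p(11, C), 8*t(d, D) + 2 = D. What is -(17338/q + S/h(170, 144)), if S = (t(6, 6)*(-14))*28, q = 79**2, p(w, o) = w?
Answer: 1032518/68651 ≈ 15.040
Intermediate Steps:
t(d, D) = -1/4 + D/8
q = 6241
S = -196 (S = ((-1/4 + (1/8)*6)*(-14))*28 = ((-1/4 + 3/4)*(-14))*28 = ((1/2)*(-14))*28 = -7*28 = -196)
h(C, W) = 11
-(17338/q + S/h(170, 144)) = -(17338/6241 - 196/11) = -1*(-1032518/68651) = 1032518/68651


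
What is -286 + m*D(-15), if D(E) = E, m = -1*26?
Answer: 104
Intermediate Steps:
m = -26
-286 + m*D(-15) = -286 - 26*(-15) = -286 + 390 = 104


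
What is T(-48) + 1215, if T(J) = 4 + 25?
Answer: 1244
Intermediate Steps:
T(J) = 29
T(-48) + 1215 = 29 + 1215 = 1244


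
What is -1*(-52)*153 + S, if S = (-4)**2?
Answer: 7972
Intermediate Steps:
S = 16
-1*(-52)*153 + S = -1*(-52)*153 + 16 = 52*153 + 16 = 7956 + 16 = 7972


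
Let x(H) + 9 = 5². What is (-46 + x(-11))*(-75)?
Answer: 2250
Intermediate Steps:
x(H) = 16 (x(H) = -9 + 5² = -9 + 25 = 16)
(-46 + x(-11))*(-75) = (-46 + 16)*(-75) = -30*(-75) = 2250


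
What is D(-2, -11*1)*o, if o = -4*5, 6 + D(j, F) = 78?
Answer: -1440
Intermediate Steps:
D(j, F) = 72 (D(j, F) = -6 + 78 = 72)
o = -20
D(-2, -11*1)*o = 72*(-20) = -1440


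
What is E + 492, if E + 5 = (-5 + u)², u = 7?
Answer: 491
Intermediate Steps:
E = -1 (E = -5 + (-5 + 7)² = -5 + 2² = -5 + 4 = -1)
E + 492 = -1 + 492 = 491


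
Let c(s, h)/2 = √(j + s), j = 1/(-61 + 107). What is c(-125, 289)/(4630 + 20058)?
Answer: I*√264454/567824 ≈ 0.00090565*I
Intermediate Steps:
j = 1/46 ≈ 0.021739
c(s, h) = 2*√(1/46 + s)
c(-125, 289)/(4630 + 20058) = (√(46 + 2116*(-125))/23)/(4630 + 20058) = (√(46 - 264500)/23)/24688 = (√(-264454)/23)*(1/24688) = ((I*√264454)/23)*(1/24688) = (I*√264454/23)*(1/24688) = I*√264454/567824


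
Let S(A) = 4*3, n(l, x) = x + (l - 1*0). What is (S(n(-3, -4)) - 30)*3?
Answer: -54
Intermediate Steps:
n(l, x) = l + x (n(l, x) = x + (l + 0) = x + l = l + x)
S(A) = 12
(S(n(-3, -4)) - 30)*3 = (12 - 30)*3 = -18*3 = -54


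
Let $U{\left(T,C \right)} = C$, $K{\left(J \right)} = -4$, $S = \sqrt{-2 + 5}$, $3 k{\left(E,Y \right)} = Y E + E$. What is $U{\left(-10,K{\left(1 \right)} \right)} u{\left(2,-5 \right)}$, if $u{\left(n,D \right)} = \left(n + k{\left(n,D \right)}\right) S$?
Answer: $\frac{8 \sqrt{3}}{3} \approx 4.6188$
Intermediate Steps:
$k{\left(E,Y \right)} = \frac{E}{3} + \frac{E Y}{3}$ ($k{\left(E,Y \right)} = \frac{Y E + E}{3} = \frac{E Y + E}{3} = \frac{E + E Y}{3} = \frac{E}{3} + \frac{E Y}{3}$)
$S = \sqrt{3} \approx 1.732$
$u{\left(n,D \right)} = \sqrt{3} \left(n + \frac{n \left(1 + D\right)}{3}\right)$ ($u{\left(n,D \right)} = \left(n + \frac{n \left(1 + D\right)}{3}\right) \sqrt{3} = \sqrt{3} \left(n + \frac{n \left(1 + D\right)}{3}\right)$)
$U{\left(-10,K{\left(1 \right)} \right)} u{\left(2,-5 \right)} = - 4 \cdot \frac{1}{3} \cdot 2 \sqrt{3} \left(4 - 5\right) = - 4 \cdot \frac{1}{3} \cdot 2 \sqrt{3} \left(-1\right) = - 4 \left(- \frac{2 \sqrt{3}}{3}\right) = \frac{8 \sqrt{3}}{3}$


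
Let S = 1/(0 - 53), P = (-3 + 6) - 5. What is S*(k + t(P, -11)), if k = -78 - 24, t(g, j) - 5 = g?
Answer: 99/53 ≈ 1.8679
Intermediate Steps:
P = -2 (P = 3 - 5 = -2)
t(g, j) = 5 + g
k = -102
S = -1/53 (S = 1/(-53) = -1/53 ≈ -0.018868)
S*(k + t(P, -11)) = -(-102 + (5 - 2))/53 = -(-102 + 3)/53 = -1/53*(-99) = 99/53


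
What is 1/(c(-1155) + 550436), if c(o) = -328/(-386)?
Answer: 193/106234312 ≈ 1.8167e-6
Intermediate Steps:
c(o) = 164/193 (c(o) = -328*(-1/386) = 164/193)
1/(c(-1155) + 550436) = 1/(164/193 + 550436) = 1/(106234312/193) = 193/106234312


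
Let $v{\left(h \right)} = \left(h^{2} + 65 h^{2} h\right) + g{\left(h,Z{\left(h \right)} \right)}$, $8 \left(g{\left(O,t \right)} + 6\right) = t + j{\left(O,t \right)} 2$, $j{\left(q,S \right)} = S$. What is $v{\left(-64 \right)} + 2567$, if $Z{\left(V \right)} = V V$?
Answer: $-17031167$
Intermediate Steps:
$Z{\left(V \right)} = V^{2}$
$g{\left(O,t \right)} = -6 + \frac{3 t}{8}$ ($g{\left(O,t \right)} = -6 + \frac{t + t 2}{8} = -6 + \frac{t + 2 t}{8} = -6 + \frac{3 t}{8}$)
$v{\left(h \right)} = -6 + 65 h^{3} + \frac{11 h^{2}}{8}$ ($v{\left(h \right)} = \left(h^{2} + 65 h^{2} h\right) + \left(-6 + \frac{3 h^{2}}{8}\right) = \left(h^{2} + 65 h^{3}\right) + \left(-6 + \frac{3 h^{2}}{8}\right) = -6 + 65 h^{3} + \frac{11 h^{2}}{8}$)
$v{\left(-64 \right)} + 2567 = \left(-6 + 65 \left(-64\right)^{3} + \frac{11 \left(-64\right)^{2}}{8}\right) + 2567 = \left(-6 + 65 \left(-262144\right) + \frac{11}{8} \cdot 4096\right) + 2567 = \left(-6 - 17039360 + 5632\right) + 2567 = -17033734 + 2567 = -17031167$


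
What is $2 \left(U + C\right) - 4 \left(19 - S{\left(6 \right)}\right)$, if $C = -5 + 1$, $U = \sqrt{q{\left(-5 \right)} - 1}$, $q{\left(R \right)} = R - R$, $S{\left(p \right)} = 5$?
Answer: $-64 + 2 i \approx -64.0 + 2.0 i$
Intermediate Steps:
$q{\left(R \right)} = 0$
$U = i$ ($U = \sqrt{0 - 1} = \sqrt{-1} = i \approx 1.0 i$)
$C = -4$
$2 \left(U + C\right) - 4 \left(19 - S{\left(6 \right)}\right) = 2 \left(i - 4\right) - 4 \left(19 - 5\right) = 2 \left(-4 + i\right) - 4 \left(19 - 5\right) = \left(-8 + 2 i\right) - 56 = -64 + 2 i$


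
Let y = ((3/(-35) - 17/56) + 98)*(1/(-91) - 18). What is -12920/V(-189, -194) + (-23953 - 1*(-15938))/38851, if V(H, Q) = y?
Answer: 12430775356965/1740350320159 ≈ 7.1427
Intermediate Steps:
y = -44795509/25480 (y = ((3*(-1/35) - 17*1/56) + 98)*(-1/91 - 18) = ((-3/35 - 17/56) + 98)*(-1639/91) = (-109/280 + 98)*(-1639/91) = (27331/280)*(-1639/91) = -44795509/25480 ≈ -1758.1)
V(H, Q) = -44795509/25480
-12920/V(-189, -194) + (-23953 - 1*(-15938))/38851 = -12920/(-44795509/25480) + (-23953 - 1*(-15938))/38851 = -12920*(-25480/44795509) + (-23953 + 15938)*(1/38851) = 329201600/44795509 - 8015*1/38851 = 329201600/44795509 - 8015/38851 = 12430775356965/1740350320159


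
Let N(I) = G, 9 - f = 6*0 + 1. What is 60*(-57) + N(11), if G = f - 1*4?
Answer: -3416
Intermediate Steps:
f = 8 (f = 9 - (6*0 + 1) = 9 - (0 + 1) = 9 - 1*1 = 9 - 1 = 8)
G = 4 (G = 8 - 1*4 = 8 - 4 = 4)
N(I) = 4
60*(-57) + N(11) = 60*(-57) + 4 = -3420 + 4 = -3416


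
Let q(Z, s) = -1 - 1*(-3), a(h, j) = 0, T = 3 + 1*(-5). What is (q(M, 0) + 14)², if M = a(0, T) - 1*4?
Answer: 256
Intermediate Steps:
T = -2 (T = 3 - 5 = -2)
M = -4 (M = 0 - 1*4 = 0 - 4 = -4)
q(Z, s) = 2 (q(Z, s) = -1 + 3 = 2)
(q(M, 0) + 14)² = (2 + 14)² = 16² = 256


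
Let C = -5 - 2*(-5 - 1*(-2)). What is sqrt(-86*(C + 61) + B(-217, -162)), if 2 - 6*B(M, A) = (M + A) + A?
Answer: I*sqrt(20966)/2 ≈ 72.398*I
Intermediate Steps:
B(M, A) = 1/3 - A/3 - M/6 (B(M, A) = 1/3 - ((M + A) + A)/6 = 1/3 - ((A + M) + A)/6 = 1/3 - (M + 2*A)/6 = 1/3 + (-A/3 - M/6) = 1/3 - A/3 - M/6)
C = 1 (C = -5 - 2*(-5 + 2) = -5 - 2*(-3) = -5 + 6 = 1)
sqrt(-86*(C + 61) + B(-217, -162)) = sqrt(-86*(1 + 61) + (1/3 - 1/3*(-162) - 1/6*(-217))) = sqrt(-86*62 + (1/3 + 54 + 217/6)) = sqrt(-5332 + 181/2) = sqrt(-10483/2) = I*sqrt(20966)/2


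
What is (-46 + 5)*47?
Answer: -1927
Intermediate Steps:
(-46 + 5)*47 = -41*47 = -1927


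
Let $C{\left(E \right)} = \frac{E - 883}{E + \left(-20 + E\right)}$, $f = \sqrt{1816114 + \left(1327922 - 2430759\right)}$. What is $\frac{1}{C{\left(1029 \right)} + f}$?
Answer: $- \frac{74387}{740639013668} + \frac{3115083 \sqrt{79253}}{740639013668} \approx 0.001184$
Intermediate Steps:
$f = 3 \sqrt{79253}$ ($f = \sqrt{1816114 + \left(1327922 - 2430759\right)} = \sqrt{1816114 - 1102837} = \sqrt{713277} = 3 \sqrt{79253} \approx 844.56$)
$C{\left(E \right)} = \frac{-883 + E}{-20 + 2 E}$
$\frac{1}{C{\left(1029 \right)} + f} = \frac{1}{\frac{-883 + 1029}{2 \left(-10 + 1029\right)} + 3 \sqrt{79253}} = \frac{1}{\frac{1}{2} \cdot \frac{1}{1019} \cdot 146 + 3 \sqrt{79253}} = \frac{1}{\frac{73}{1019} + 3 \sqrt{79253}}$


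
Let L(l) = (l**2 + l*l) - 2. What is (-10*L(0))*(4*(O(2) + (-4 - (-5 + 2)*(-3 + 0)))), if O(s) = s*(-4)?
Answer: -1680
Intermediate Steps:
L(l) = -2 + 2*l**2 (L(l) = (l**2 + l**2) - 2 = 2*l**2 - 2 = -2 + 2*l**2)
O(s) = -4*s
(-10*L(0))*(4*(O(2) + (-4 - (-5 + 2)*(-3 + 0)))) = (-10*(-2 + 2*0**2))*(4*(-4*2 + (-4 - (-5 + 2)*(-3 + 0)))) = (-10*(-2 + 2*0))*(4*(-8 + (-4 - (-3)*(-3)))) = (-10*(-2 + 0))*(4*(-8 + (-4 - 1*9))) = (-10*(-2))*(4*(-8 + (-4 - 9))) = 20*(4*(-8 - 13)) = 20*(4*(-21)) = 20*(-84) = -1680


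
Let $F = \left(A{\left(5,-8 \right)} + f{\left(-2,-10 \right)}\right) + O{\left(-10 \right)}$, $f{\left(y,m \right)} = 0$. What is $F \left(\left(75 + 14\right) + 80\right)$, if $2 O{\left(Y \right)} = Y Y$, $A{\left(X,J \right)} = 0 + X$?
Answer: $9295$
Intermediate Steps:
$A{\left(X,J \right)} = X$
$O{\left(Y \right)} = \frac{Y^{2}}{2}$ ($O{\left(Y \right)} = \frac{Y Y}{2} = \frac{Y^{2}}{2}$)
$F = 55$ ($F = \left(5 + 0\right) + \frac{\left(-10\right)^{2}}{2} = 5 + \frac{1}{2} \cdot 100 = 5 + 50 = 55$)
$F \left(\left(75 + 14\right) + 80\right) = 55 \left(\left(75 + 14\right) + 80\right) = 55 \left(89 + 80\right) = 55 \cdot 169 = 9295$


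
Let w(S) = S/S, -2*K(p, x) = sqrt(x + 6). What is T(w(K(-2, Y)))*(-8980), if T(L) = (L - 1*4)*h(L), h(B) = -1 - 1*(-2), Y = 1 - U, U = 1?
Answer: 26940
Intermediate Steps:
Y = 0 (Y = 1 - 1*1 = 1 - 1 = 0)
K(p, x) = -sqrt(6 + x)/2 (K(p, x) = -sqrt(x + 6)/2 = -sqrt(6 + x)/2)
w(S) = 1
h(B) = 1 (h(B) = -1 + 2 = 1)
T(L) = -4 + L (T(L) = (L - 1*4)*1 = (L - 4)*1 = (-4 + L)*1 = -4 + L)
T(w(K(-2, Y)))*(-8980) = (-4 + 1)*(-8980) = -3*(-8980) = 26940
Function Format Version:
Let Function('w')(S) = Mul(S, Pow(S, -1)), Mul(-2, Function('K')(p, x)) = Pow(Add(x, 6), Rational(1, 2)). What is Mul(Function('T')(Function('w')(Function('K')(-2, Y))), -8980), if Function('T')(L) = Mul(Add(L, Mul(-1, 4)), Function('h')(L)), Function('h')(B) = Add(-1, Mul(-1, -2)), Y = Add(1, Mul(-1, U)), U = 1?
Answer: 26940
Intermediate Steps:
Y = 0 (Y = Add(1, Mul(-1, 1)) = Add(1, -1) = 0)
Function('K')(p, x) = Mul(Rational(-1, 2), Pow(Add(6, x), Rational(1, 2))) (Function('K')(p, x) = Mul(Rational(-1, 2), Pow(Add(x, 6), Rational(1, 2))) = Mul(Rational(-1, 2), Pow(Add(6, x), Rational(1, 2))))
Function('w')(S) = 1
Function('h')(B) = 1 (Function('h')(B) = Add(-1, 2) = 1)
Function('T')(L) = Add(-4, L) (Function('T')(L) = Mul(Add(L, Mul(-1, 4)), 1) = Mul(Add(L, -4), 1) = Mul(Add(-4, L), 1) = Add(-4, L))
Mul(Function('T')(Function('w')(Function('K')(-2, Y))), -8980) = Mul(Add(-4, 1), -8980) = Mul(-3, -8980) = 26940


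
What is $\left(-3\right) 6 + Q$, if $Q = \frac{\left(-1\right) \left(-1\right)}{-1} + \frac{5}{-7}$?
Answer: $- \frac{138}{7} \approx -19.714$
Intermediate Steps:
$Q = - \frac{12}{7}$ ($Q = 1 \left(-1\right) + 5 \left(- \frac{1}{7}\right) = -1 - \frac{5}{7} = - \frac{12}{7} \approx -1.7143$)
$\left(-3\right) 6 + Q = \left(-3\right) 6 - \frac{12}{7} = -18 - \frac{12}{7} = - \frac{138}{7}$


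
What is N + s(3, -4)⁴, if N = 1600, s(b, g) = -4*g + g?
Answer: 22336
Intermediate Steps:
s(b, g) = -3*g
N + s(3, -4)⁴ = 1600 + (-3*(-4))⁴ = 1600 + 12⁴ = 1600 + 20736 = 22336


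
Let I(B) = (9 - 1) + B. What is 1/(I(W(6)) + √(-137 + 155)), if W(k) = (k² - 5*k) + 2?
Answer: 8/119 - 3*√2/238 ≈ 0.049401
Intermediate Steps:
W(k) = 2 + k² - 5*k
I(B) = 8 + B
1/(I(W(6)) + √(-137 + 155)) = 1/((8 + (2 + 6² - 5*6)) + √(-137 + 155)) = 1/((8 + (2 + 36 - 30)) + √18) = 1/((8 + 8) + 3*√2) = 1/(16 + 3*√2)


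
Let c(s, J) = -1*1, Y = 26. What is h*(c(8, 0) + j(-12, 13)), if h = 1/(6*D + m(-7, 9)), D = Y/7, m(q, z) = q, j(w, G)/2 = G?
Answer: 175/107 ≈ 1.6355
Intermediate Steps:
c(s, J) = -1
j(w, G) = 2*G
D = 26/7 ≈ 3.7143
h = 7/107 (h = 1/(6*(26/7) - 7) = 1/(156/7 - 7) = 1/(107/7) = 7/107 ≈ 0.065421)
h*(c(8, 0) + j(-12, 13)) = 7*(-1 + 2*13)/107 = 7*(-1 + 26)/107 = (7/107)*25 = 175/107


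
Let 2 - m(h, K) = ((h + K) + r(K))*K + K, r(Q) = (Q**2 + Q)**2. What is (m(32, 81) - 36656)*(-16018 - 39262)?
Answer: 197540601908160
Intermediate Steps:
r(Q) = (Q + Q**2)**2
m(h, K) = 2 - K - K*(K + h + K**2*(1 + K)**2) (m(h, K) = 2 - (((h + K) + K**2*(1 + K)**2)*K + K) = 2 - (((K + h) + K**2*(1 + K)**2)*K + K) = 2 - ((K + h + K**2*(1 + K)**2)*K + K) = 2 - (K*(K + h + K**2*(1 + K)**2) + K) = 2 - (K + K*(K + h + K**2*(1 + K)**2)) = 2 + (-K - K*(K + h + K**2*(1 + K)**2)) = 2 - K - K*(K + h + K**2*(1 + K)**2))
(m(32, 81) - 36656)*(-16018 - 39262) = ((2 - 1*81 - 1*81**2 - 1*81*32 - 1*81**3*(1 + 81)**2) - 36656)*(-16018 - 39262) = ((2 - 81 - 1*6561 - 2592 - 1*531441*82**2) - 36656)*(-55280) = ((2 - 81 - 6561 - 2592 - 1*531441*6724) - 36656)*(-55280) = ((2 - 81 - 6561 - 2592 - 3573409284) - 36656)*(-55280) = (-3573418516 - 36656)*(-55280) = -3573455172*(-55280) = 197540601908160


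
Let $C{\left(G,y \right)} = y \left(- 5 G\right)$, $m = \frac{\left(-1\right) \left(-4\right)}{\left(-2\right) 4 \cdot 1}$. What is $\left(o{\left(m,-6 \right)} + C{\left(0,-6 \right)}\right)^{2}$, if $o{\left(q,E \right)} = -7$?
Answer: $49$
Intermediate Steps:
$m = - \frac{1}{2}$ ($m = \frac{4}{\left(-8\right) 1} = \frac{4}{-8} = 4 \left(- \frac{1}{8}\right) = - \frac{1}{2} \approx -0.5$)
$C{\left(G,y \right)} = - 5 G y$
$\left(o{\left(m,-6 \right)} + C{\left(0,-6 \right)}\right)^{2} = \left(-7 - 0 \left(-6\right)\right)^{2} = \left(-7 + 0\right)^{2} = \left(-7\right)^{2} = 49$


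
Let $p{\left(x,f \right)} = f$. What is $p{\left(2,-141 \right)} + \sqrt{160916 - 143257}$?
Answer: $-141 + \sqrt{17659} \approx -8.1128$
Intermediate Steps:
$p{\left(2,-141 \right)} + \sqrt{160916 - 143257} = -141 + \sqrt{160916 - 143257} = -141 + \sqrt{17659}$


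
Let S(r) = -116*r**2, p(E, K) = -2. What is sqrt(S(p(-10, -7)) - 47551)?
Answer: 3*I*sqrt(5335) ≈ 219.12*I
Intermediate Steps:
sqrt(S(p(-10, -7)) - 47551) = sqrt(-116*(-2)**2 - 47551) = sqrt(-116*4 - 47551) = sqrt(-464 - 47551) = sqrt(-48015) = 3*I*sqrt(5335)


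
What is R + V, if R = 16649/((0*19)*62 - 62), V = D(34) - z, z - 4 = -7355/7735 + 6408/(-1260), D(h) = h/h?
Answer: -127323759/479570 ≈ -265.50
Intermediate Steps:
D(h) = 1
z = -15753/7735 (z = 4 + (-7355/7735 + 6408/(-1260)) = 4 + (-7355*1/7735 + 6408*(-1/1260)) = 4 + (-1471/1547 - 178/35) = 4 - 46693/7735 = -15753/7735 ≈ -2.0366)
V = 23488/7735 (V = 1 - 1*(-15753/7735) = 1 + 15753/7735 = 23488/7735 ≈ 3.0366)
R = -16649/62 (R = 16649/(0*62 - 62) = 16649/(0 - 62) = 16649/(-62) = 16649*(-1/62) = -16649/62 ≈ -268.53)
R + V = -16649/62 + 23488/7735 = -127323759/479570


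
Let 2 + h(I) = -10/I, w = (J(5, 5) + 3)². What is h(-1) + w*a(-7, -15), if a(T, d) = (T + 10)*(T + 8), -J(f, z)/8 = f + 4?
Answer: 14291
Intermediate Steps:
J(f, z) = -32 - 8*f (J(f, z) = -8*(f + 4) = -8*(4 + f) = -32 - 8*f)
w = 4761 (w = ((-32 - 8*5) + 3)² = ((-32 - 40) + 3)² = (-72 + 3)² = (-69)² = 4761)
a(T, d) = (8 + T)*(10 + T) (a(T, d) = (10 + T)*(8 + T) = (8 + T)*(10 + T))
h(I) = -2 - 10/I
h(-1) + w*a(-7, -15) = (-2 - 10/(-1)) + 4761*(80 + (-7)² + 18*(-7)) = (-2 - 10*(-1)) + 4761*(80 + 49 - 126) = (-2 + 10) + 4761*3 = 8 + 14283 = 14291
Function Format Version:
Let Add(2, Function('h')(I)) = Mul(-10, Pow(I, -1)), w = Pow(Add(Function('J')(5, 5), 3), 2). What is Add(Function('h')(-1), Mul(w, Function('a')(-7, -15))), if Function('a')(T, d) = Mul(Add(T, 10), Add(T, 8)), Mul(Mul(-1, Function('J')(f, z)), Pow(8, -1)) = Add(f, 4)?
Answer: 14291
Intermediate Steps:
Function('J')(f, z) = Add(-32, Mul(-8, f)) (Function('J')(f, z) = Mul(-8, Add(f, 4)) = Mul(-8, Add(4, f)) = Add(-32, Mul(-8, f)))
w = 4761 (w = Pow(Add(Add(-32, Mul(-8, 5)), 3), 2) = Pow(Add(Add(-32, -40), 3), 2) = Pow(Add(-72, 3), 2) = Pow(-69, 2) = 4761)
Function('a')(T, d) = Mul(Add(8, T), Add(10, T)) (Function('a')(T, d) = Mul(Add(10, T), Add(8, T)) = Mul(Add(8, T), Add(10, T)))
Function('h')(I) = Add(-2, Mul(-10, Pow(I, -1)))
Add(Function('h')(-1), Mul(w, Function('a')(-7, -15))) = Add(Add(-2, Mul(-10, Pow(-1, -1))), Mul(4761, Add(80, Pow(-7, 2), Mul(18, -7)))) = Add(Add(-2, Mul(-10, -1)), Mul(4761, Add(80, 49, -126))) = Add(Add(-2, 10), Mul(4761, 3)) = Add(8, 14283) = 14291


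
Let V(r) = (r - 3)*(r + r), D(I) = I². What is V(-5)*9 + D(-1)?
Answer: 721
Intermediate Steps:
V(r) = 2*r*(-3 + r) (V(r) = (-3 + r)*(2*r) = 2*r*(-3 + r))
V(-5)*9 + D(-1) = (2*(-5)*(-3 - 5))*9 + (-1)² = (2*(-5)*(-8))*9 + 1 = 80*9 + 1 = 720 + 1 = 721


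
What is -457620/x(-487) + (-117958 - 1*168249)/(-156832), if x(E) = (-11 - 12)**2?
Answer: -71618056337/82964128 ≈ -863.24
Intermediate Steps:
x(E) = 529 (x(E) = (-23)**2 = 529)
-457620/x(-487) + (-117958 - 1*168249)/(-156832) = -457620/529 + (-117958 - 1*168249)/(-156832) = -457620*1/529 + (-117958 - 168249)*(-1/156832) = -457620/529 - 286207*(-1/156832) = -457620/529 + 286207/156832 = -71618056337/82964128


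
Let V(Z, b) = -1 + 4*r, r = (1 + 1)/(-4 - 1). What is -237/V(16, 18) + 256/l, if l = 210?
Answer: 126089/1365 ≈ 92.373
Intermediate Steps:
r = -⅖ (r = 2/(-5) = 2*(-⅕) = -⅖ ≈ -0.40000)
V(Z, b) = -13/5 (V(Z, b) = -1 + 4*(-⅖) = -1 - 8/5 = -13/5)
-237/V(16, 18) + 256/l = -237/(-13/5) + 256/210 = -237*(-5/13) + 256*(1/210) = 1185/13 + 128/105 = 126089/1365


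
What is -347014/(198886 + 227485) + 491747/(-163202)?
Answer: -266300038965/69584599942 ≈ -3.8270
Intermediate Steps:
-347014/(198886 + 227485) + 491747/(-163202) = -347014/426371 + 491747*(-1/163202) = -347014*1/426371 - 491747/163202 = -347014/426371 - 491747/163202 = -266300038965/69584599942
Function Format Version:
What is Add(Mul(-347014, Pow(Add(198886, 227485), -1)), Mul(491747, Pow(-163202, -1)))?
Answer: Rational(-266300038965, 69584599942) ≈ -3.8270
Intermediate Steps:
Add(Mul(-347014, Pow(Add(198886, 227485), -1)), Mul(491747, Pow(-163202, -1))) = Add(Mul(-347014, Pow(426371, -1)), Mul(491747, Rational(-1, 163202))) = Add(Mul(-347014, Rational(1, 426371)), Rational(-491747, 163202)) = Add(Rational(-347014, 426371), Rational(-491747, 163202)) = Rational(-266300038965, 69584599942)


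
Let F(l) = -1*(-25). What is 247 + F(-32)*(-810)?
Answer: -20003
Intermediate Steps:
F(l) = 25
247 + F(-32)*(-810) = 247 + 25*(-810) = 247 - 20250 = -20003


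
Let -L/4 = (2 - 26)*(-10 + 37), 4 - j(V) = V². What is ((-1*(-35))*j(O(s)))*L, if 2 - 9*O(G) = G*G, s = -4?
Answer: 143360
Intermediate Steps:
O(G) = 2/9 - G²/9 (O(G) = 2/9 - G*G/9 = 2/9 - G²/9)
j(V) = 4 - V²
L = 2592 (L = -4*(2 - 26)*(-10 + 37) = -(-96)*27 = -4*(-648) = 2592)
((-1*(-35))*j(O(s)))*L = ((-1*(-35))*(4 - (2/9 - ⅑*(-4)²)²))*2592 = (35*(4 - (2/9 - ⅑*16)²))*2592 = (35*(4 - (2/9 - 16/9)²))*2592 = (35*(4 - (-14/9)²))*2592 = (35*(4 - 1*196/81))*2592 = (35*(4 - 196/81))*2592 = (35*(128/81))*2592 = (4480/81)*2592 = 143360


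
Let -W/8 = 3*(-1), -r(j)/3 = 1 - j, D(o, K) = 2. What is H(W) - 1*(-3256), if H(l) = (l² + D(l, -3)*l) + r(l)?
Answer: 3949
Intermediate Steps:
r(j) = -3 + 3*j (r(j) = -3*(1 - j) = -3 + 3*j)
W = 24 (W = -24*(-1) = -8*(-3) = 24)
H(l) = -3 + l² + 5*l (H(l) = (l² + 2*l) + (-3 + 3*l) = -3 + l² + 5*l)
H(W) - 1*(-3256) = (-3 + 24² + 5*24) - 1*(-3256) = (-3 + 576 + 120) + 3256 = 693 + 3256 = 3949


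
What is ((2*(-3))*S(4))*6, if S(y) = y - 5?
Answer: 36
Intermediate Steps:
S(y) = -5 + y
((2*(-3))*S(4))*6 = ((2*(-3))*(-5 + 4))*6 = -6*(-1)*6 = 6*6 = 36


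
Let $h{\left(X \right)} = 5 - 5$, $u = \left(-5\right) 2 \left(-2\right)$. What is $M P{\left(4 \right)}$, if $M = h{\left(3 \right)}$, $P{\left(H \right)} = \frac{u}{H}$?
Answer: $0$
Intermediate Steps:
$u = 20$ ($u = \left(-10\right) \left(-2\right) = 20$)
$P{\left(H \right)} = \frac{20}{H}$
$h{\left(X \right)} = 0$
$M = 0$
$M P{\left(4 \right)} = 0 \cdot \frac{20}{4} = 0 \cdot 20 \cdot \frac{1}{4} = 0 \cdot 5 = 0$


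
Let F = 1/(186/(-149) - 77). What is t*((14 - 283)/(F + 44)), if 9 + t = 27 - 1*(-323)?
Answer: -1069468411/512847 ≈ -2085.4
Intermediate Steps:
t = 341 (t = -9 + (27 - 1*(-323)) = -9 + (27 + 323) = -9 + 350 = 341)
F = -149/11659 (F = 1/(186*(-1/149) - 77) = 1/(-186/149 - 77) = 1/(-11659/149) = -149/11659 ≈ -0.012780)
t*((14 - 283)/(F + 44)) = 341*((14 - 283)/(-149/11659 + 44)) = 341*(-269/512847/11659) = 341*(-269*11659/512847) = 341*(-3136271/512847) = -1069468411/512847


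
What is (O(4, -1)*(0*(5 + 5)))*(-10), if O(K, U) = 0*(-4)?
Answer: 0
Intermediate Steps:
O(K, U) = 0
(O(4, -1)*(0*(5 + 5)))*(-10) = (0*(0*(5 + 5)))*(-10) = (0*(0*10))*(-10) = (0*0)*(-10) = 0*(-10) = 0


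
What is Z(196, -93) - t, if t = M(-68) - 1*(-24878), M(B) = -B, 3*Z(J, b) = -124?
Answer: -74962/3 ≈ -24987.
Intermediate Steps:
Z(J, b) = -124/3 (Z(J, b) = (⅓)*(-124) = -124/3)
t = 24946 (t = -1*(-68) - 1*(-24878) = 68 + 24878 = 24946)
Z(196, -93) - t = -124/3 - 1*24946 = -124/3 - 24946 = -74962/3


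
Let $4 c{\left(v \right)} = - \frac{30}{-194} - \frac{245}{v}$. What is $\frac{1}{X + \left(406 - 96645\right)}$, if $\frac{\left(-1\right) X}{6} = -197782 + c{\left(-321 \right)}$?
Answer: $\frac{10379}{11317797397} \approx 9.1705 \cdot 10^{-7}$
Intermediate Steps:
$c{\left(v \right)} = \frac{15}{388} - \frac{245}{4 v}$ ($c{\left(v \right)} = \frac{- \frac{30}{-194} - \frac{245}{v}}{4} = \frac{\left(-30\right) \left(- \frac{1}{194}\right) - \frac{245}{v}}{4} = \frac{\frac{15}{97} - \frac{245}{v}}{4} = \frac{15}{388} - \frac{245}{4 v}$)
$X = \frac{12316661978}{10379}$ ($X = - 6 \left(-197782 + \frac{5 \left(-4753 + 3 \left(-321\right)\right)}{388 \left(-321\right)}\right) = - 6 \left(-197782 + \frac{5}{388} \left(- \frac{1}{321}\right) \left(-4753 - 963\right)\right) = - 6 \left(-197782 + \frac{5}{388} \left(- \frac{1}{321}\right) \left(-5716\right)\right) = - 6 \left(-197782 + \frac{7145}{31137}\right) = \left(-6\right) \left(- \frac{6158330989}{31137}\right) = \frac{12316661978}{10379} \approx 1.1867 \cdot 10^{6}$)
$\frac{1}{X + \left(406 - 96645\right)} = \frac{1}{\frac{12316661978}{10379} + \left(406 - 96645\right)} = \frac{1}{\frac{12316661978}{10379} - 96239} = \frac{1}{\frac{11317797397}{10379}} = \frac{10379}{11317797397}$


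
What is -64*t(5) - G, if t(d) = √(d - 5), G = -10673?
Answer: 10673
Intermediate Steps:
t(d) = √(-5 + d)
-64*t(5) - G = -64*√(-5 + 5) - 1*(-10673) = -64*√0 + 10673 = -64*0 + 10673 = 0 + 10673 = 10673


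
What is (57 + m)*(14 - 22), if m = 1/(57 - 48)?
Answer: -4112/9 ≈ -456.89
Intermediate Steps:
m = ⅑ (m = 1/9 = ⅑ ≈ 0.11111)
(57 + m)*(14 - 22) = (57 + ⅑)*(14 - 22) = (514/9)*(-8) = -4112/9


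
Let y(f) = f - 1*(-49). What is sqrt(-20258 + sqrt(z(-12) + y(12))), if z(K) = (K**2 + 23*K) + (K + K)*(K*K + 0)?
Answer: sqrt(-20258 + I*sqrt(3527)) ≈ 0.209 + 142.33*I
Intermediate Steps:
z(K) = K**2 + 2*K**3 + 23*K (z(K) = (K**2 + 23*K) + (2*K)*(K**2 + 0) = (K**2 + 23*K) + (2*K)*K**2 = (K**2 + 23*K) + 2*K**3 = K**2 + 2*K**3 + 23*K)
y(f) = 49 + f (y(f) = f + 49 = 49 + f)
sqrt(-20258 + sqrt(z(-12) + y(12))) = sqrt(-20258 + sqrt(-12*(23 - 12 + 2*(-12)**2) + (49 + 12))) = sqrt(-20258 + sqrt(-12*(23 - 12 + 2*144) + 61)) = sqrt(-20258 + sqrt(-12*(23 - 12 + 288) + 61)) = sqrt(-20258 + sqrt(-12*299 + 61)) = sqrt(-20258 + sqrt(-3588 + 61)) = sqrt(-20258 + sqrt(-3527)) = sqrt(-20258 + I*sqrt(3527))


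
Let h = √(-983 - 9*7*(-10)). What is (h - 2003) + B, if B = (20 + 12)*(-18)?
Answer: -2579 + I*√353 ≈ -2579.0 + 18.788*I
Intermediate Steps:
h = I*√353 (h = √(-983 - 63*(-10)) = √(-983 + 630) = √(-353) = I*√353 ≈ 18.788*I)
B = -576 (B = 32*(-18) = -576)
(h - 2003) + B = (I*√353 - 2003) - 576 = (-2003 + I*√353) - 576 = -2579 + I*√353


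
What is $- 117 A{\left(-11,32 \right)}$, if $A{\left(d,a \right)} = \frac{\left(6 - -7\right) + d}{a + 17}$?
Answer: $- \frac{234}{49} \approx -4.7755$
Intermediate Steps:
$A{\left(d,a \right)} = \frac{13 + d}{17 + a}$ ($A{\left(d,a \right)} = \frac{\left(6 + 7\right) + d}{17 + a} = \frac{13 + d}{17 + a}$)
$- 117 A{\left(-11,32 \right)} = - 117 \frac{13 - 11}{17 + 32} = - 117 \cdot \frac{1}{49} \cdot 2 = \left(-117\right) \frac{2}{49} = - \frac{234}{49}$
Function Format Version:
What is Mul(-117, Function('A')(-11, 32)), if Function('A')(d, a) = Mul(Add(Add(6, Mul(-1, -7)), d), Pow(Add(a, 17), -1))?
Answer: Rational(-234, 49) ≈ -4.7755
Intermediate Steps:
Function('A')(d, a) = Mul(Pow(Add(17, a), -1), Add(13, d)) (Function('A')(d, a) = Mul(Add(Add(6, 7), d), Pow(Add(17, a), -1)) = Mul(Add(13, d), Pow(Add(17, a), -1)) = Mul(Pow(Add(17, a), -1), Add(13, d)))
Mul(-117, Function('A')(-11, 32)) = Mul(-117, Mul(Pow(Add(17, 32), -1), Add(13, -11))) = Mul(-117, Mul(Pow(49, -1), 2)) = Mul(-117, Mul(Rational(1, 49), 2)) = Mul(-117, Rational(2, 49)) = Rational(-234, 49)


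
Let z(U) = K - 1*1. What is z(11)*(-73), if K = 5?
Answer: -292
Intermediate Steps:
z(U) = 4 (z(U) = 5 - 1*1 = 5 - 1 = 4)
z(11)*(-73) = 4*(-73) = -292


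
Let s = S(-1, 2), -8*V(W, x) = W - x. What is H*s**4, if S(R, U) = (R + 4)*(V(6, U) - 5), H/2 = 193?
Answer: 228882753/8 ≈ 2.8610e+7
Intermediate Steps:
H = 386 (H = 2*193 = 386)
V(W, x) = -W/8 + x/8 (V(W, x) = -(W - x)/8 = -W/8 + x/8)
S(R, U) = (4 + R)*(-23/4 + U/8) (S(R, U) = (R + 4)*((-1/8*6 + U/8) - 5) = (4 + R)*((-3/4 + U/8) - 5) = (4 + R)*(-23/4 + U/8))
s = -33/2 (s = -23 + (1/2)*2 - 23/4*(-1) + (1/8)*(-1)*2 = -23 + 1 + 23/4 - 1/4 = -33/2 ≈ -16.500)
H*s**4 = 386*(-33/2)**4 = 386*(1185921/16) = 228882753/8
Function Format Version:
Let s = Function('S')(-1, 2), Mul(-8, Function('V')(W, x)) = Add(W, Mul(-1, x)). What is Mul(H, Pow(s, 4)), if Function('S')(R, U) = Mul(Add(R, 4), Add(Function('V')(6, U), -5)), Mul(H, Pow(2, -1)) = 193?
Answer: Rational(228882753, 8) ≈ 2.8610e+7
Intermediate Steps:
H = 386 (H = Mul(2, 193) = 386)
Function('V')(W, x) = Add(Mul(Rational(-1, 8), W), Mul(Rational(1, 8), x)) (Function('V')(W, x) = Mul(Rational(-1, 8), Add(W, Mul(-1, x))) = Add(Mul(Rational(-1, 8), W), Mul(Rational(1, 8), x)))
Function('S')(R, U) = Mul(Add(4, R), Add(Rational(-23, 4), Mul(Rational(1, 8), U))) (Function('S')(R, U) = Mul(Add(R, 4), Add(Add(Mul(Rational(-1, 8), 6), Mul(Rational(1, 8), U)), -5)) = Mul(Add(4, R), Add(Add(Rational(-3, 4), Mul(Rational(1, 8), U)), -5)) = Mul(Add(4, R), Add(Rational(-23, 4), Mul(Rational(1, 8), U))))
s = Rational(-33, 2) (s = Add(-23, Mul(Rational(1, 2), 2), Mul(Rational(-23, 4), -1), Mul(Rational(1, 8), -1, 2)) = Add(-23, 1, Rational(23, 4), Rational(-1, 4)) = Rational(-33, 2) ≈ -16.500)
Mul(H, Pow(s, 4)) = Mul(386, Pow(Rational(-33, 2), 4)) = Mul(386, Rational(1185921, 16)) = Rational(228882753, 8)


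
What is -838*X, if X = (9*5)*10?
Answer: -377100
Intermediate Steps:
X = 450 (X = 45*10 = 450)
-838*X = -838*450 = -377100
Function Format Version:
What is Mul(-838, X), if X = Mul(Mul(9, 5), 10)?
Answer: -377100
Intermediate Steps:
X = 450 (X = Mul(45, 10) = 450)
Mul(-838, X) = Mul(-838, 450) = -377100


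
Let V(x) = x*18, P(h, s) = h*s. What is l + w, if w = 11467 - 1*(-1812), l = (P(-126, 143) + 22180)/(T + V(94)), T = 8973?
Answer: 141624697/10665 ≈ 13279.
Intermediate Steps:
V(x) = 18*x
l = 4162/10665 (l = (-126*143 + 22180)/(8973 + 18*94) = (-18018 + 22180)/(8973 + 1692) = 4162/10665 ≈ 0.39025)
w = 13279 (w = 11467 + 1812 = 13279)
l + w = 4162/10665 + 13279 = 141624697/10665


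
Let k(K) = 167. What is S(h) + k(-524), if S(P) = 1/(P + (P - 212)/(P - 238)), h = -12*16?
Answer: 6859811/41078 ≈ 166.99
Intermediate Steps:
h = -192
S(P) = 1/(P + (-212 + P)/(-238 + P))
S(h) + k(-524) = (238 - 1*(-192))/(212 - 1*(-192)² + 237*(-192)) + 167 = (238 + 192)/(212 - 1*36864 - 45504) + 167 = 430/(212 - 36864 - 45504) + 167 = 430/(-82156) + 167 = -1/82156*430 + 167 = -215/41078 + 167 = 6859811/41078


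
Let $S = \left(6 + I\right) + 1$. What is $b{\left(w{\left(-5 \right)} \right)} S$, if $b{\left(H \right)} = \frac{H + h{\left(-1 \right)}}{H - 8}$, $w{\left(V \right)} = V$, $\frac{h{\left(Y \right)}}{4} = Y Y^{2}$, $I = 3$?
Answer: $\frac{90}{13} \approx 6.9231$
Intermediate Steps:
$h{\left(Y \right)} = 4 Y^{3}$ ($h{\left(Y \right)} = 4 Y Y^{2} = 4 Y^{3}$)
$b{\left(H \right)} = \frac{-4 + H}{-8 + H}$ ($b{\left(H \right)} = \frac{H + 4 \left(-1\right)^{3}}{H - 8} = \frac{H + 4 \left(-1\right)}{-8 + H} = \frac{H - 4}{-8 + H} = \frac{-4 + H}{-8 + H}$)
$S = 10$ ($S = \left(6 + 3\right) + 1 = 9 + 1 = 10$)
$b{\left(w{\left(-5 \right)} \right)} S = \frac{-4 - 5}{-8 - 5} \cdot 10 = \frac{1}{-13} \left(-9\right) 10 = \left(- \frac{1}{13}\right) \left(-9\right) 10 = \frac{9}{13} \cdot 10 = \frac{90}{13}$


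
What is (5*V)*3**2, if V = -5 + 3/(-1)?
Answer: -360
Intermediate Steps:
V = -8 (V = -5 - 1*3 = -5 - 3 = -8)
(5*V)*3**2 = (5*(-8))*3**2 = -40*9 = -360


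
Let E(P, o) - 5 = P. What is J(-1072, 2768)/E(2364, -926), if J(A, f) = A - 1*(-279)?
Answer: -793/2369 ≈ -0.33474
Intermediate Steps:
J(A, f) = 279 + A (J(A, f) = A + 279 = 279 + A)
E(P, o) = 5 + P
J(-1072, 2768)/E(2364, -926) = (279 - 1072)/(5 + 2364) = -793/2369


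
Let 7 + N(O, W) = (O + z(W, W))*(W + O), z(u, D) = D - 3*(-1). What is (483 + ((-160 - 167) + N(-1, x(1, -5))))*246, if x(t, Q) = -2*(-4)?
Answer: 53874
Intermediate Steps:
z(u, D) = 3 + D (z(u, D) = D + 3 = 3 + D)
x(t, Q) = 8
N(O, W) = -7 + (O + W)*(3 + O + W) (N(O, W) = -7 + (O + (3 + W))*(W + O) = -7 + (3 + O + W)*(O + W) = -7 + (O + W)*(3 + O + W))
(483 + ((-160 - 167) + N(-1, x(1, -5))))*246 = (483 + ((-160 - 167) + (-7 + (-1)² - 1*8 - (3 + 8) + 8*(3 + 8))))*246 = (483 + (-327 + (-7 + 1 - 8 - 1*11 + 8*11)))*246 = (483 + (-327 + (-7 + 1 - 8 - 11 + 88)))*246 = (483 + (-327 + 63))*246 = (483 - 264)*246 = 219*246 = 53874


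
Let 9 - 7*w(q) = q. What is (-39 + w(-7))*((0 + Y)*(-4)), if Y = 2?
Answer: 2056/7 ≈ 293.71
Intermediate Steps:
w(q) = 9/7 - q/7
(-39 + w(-7))*((0 + Y)*(-4)) = (-39 + (9/7 - ⅐*(-7)))*((0 + 2)*(-4)) = (-39 + (9/7 + 1))*(2*(-4)) = (-39 + 16/7)*(-8) = -257/7*(-8) = 2056/7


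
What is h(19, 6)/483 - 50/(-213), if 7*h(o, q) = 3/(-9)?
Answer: 168979/720153 ≈ 0.23464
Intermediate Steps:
h(o, q) = -1/21 (h(o, q) = (3/(-9))/7 = (3*(-⅑))/7 = (⅐)*(-⅓) = -1/21)
h(19, 6)/483 - 50/(-213) = -1/21/483 - 50/(-213) = -1/21*1/483 - 50*(-1/213) = -1/10143 + 50/213 = 168979/720153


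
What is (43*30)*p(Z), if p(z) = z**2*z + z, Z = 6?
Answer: 286380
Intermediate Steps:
p(z) = z + z**3 (p(z) = z**3 + z = z + z**3)
(43*30)*p(Z) = (43*30)*(6 + 6**3) = 1290*(6 + 216) = 1290*222 = 286380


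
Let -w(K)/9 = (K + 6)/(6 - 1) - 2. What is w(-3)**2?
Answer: 3969/25 ≈ 158.76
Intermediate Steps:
w(K) = 36/5 - 9*K/5 (w(K) = -9*((K + 6)/(6 - 1) - 2) = -9*((6 + K)/5 - 2) = -9*((6 + K)*(1/5) - 2) = -9*((6/5 + K/5) - 2) = -9*(-4/5 + K/5) = 36/5 - 9*K/5)
w(-3)**2 = (36/5 - 9/5*(-3))**2 = (36/5 + 27/5)**2 = (63/5)**2 = 3969/25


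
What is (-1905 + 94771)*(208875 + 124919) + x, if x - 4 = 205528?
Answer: 30998319136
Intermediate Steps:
x = 205532 (x = 4 + 205528 = 205532)
(-1905 + 94771)*(208875 + 124919) + x = (-1905 + 94771)*(208875 + 124919) + 205532 = 92866*333794 + 205532 = 30998113604 + 205532 = 30998319136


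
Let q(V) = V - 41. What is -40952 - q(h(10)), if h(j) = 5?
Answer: -40916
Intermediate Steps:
q(V) = -41 + V
-40952 - q(h(10)) = -40952 - (-41 + 5) = -40952 - 1*(-36) = -40952 + 36 = -40916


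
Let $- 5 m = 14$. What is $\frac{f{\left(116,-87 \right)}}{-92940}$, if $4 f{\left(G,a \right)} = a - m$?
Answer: $\frac{421}{1858800} \approx 0.00022649$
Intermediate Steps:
$m = - \frac{14}{5}$ ($m = \left(- \frac{1}{5}\right) 14 = - \frac{14}{5} \approx -2.8$)
$f{\left(G,a \right)} = \frac{7}{10} + \frac{a}{4}$ ($f{\left(G,a \right)} = \frac{a - - \frac{14}{5}}{4} = \frac{a + \frac{14}{5}}{4} = \frac{\frac{14}{5} + a}{4} = \frac{7}{10} + \frac{a}{4}$)
$\frac{f{\left(116,-87 \right)}}{-92940} = \frac{\frac{7}{10} + \frac{1}{4} \left(-87\right)}{-92940} = \left(\frac{7}{10} - \frac{87}{4}\right) \left(- \frac{1}{92940}\right) = \left(- \frac{421}{20}\right) \left(- \frac{1}{92940}\right) = \frac{421}{1858800}$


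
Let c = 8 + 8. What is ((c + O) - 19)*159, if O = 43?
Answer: 6360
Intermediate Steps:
c = 16
((c + O) - 19)*159 = ((16 + 43) - 19)*159 = (59 - 19)*159 = 40*159 = 6360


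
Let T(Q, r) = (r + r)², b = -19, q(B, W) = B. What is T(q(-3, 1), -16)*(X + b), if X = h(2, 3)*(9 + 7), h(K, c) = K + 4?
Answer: 78848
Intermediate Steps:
h(K, c) = 4 + K
T(Q, r) = 4*r² (T(Q, r) = (2*r)² = 4*r²)
X = 96 (X = (4 + 2)*(9 + 7) = 6*16 = 96)
T(q(-3, 1), -16)*(X + b) = (4*(-16)²)*(96 - 19) = (4*256)*77 = 1024*77 = 78848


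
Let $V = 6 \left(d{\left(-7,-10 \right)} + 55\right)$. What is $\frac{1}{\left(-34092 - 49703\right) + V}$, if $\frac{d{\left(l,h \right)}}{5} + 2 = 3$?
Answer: $- \frac{1}{83435} \approx -1.1985 \cdot 10^{-5}$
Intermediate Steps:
$d{\left(l,h \right)} = 5$ ($d{\left(l,h \right)} = -10 + 5 \cdot 3 = -10 + 15 = 5$)
$V = 360$ ($V = 6 \left(5 + 55\right) = 6 \cdot 60 = 360$)
$\frac{1}{\left(-34092 - 49703\right) + V} = \frac{1}{\left(-34092 - 49703\right) + 360} = \frac{1}{-83795 + 360} = \frac{1}{-83435} = - \frac{1}{83435}$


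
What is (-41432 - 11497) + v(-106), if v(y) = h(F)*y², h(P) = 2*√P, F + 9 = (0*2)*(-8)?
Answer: -52929 + 67416*I ≈ -52929.0 + 67416.0*I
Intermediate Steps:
F = -9 (F = -9 + (0*2)*(-8) = -9 + 0*(-8) = -9 + 0 = -9)
v(y) = 6*I*y² (v(y) = (2*√(-9))*y² = (2*(3*I))*y² = (6*I)*y² = 6*I*y²)
(-41432 - 11497) + v(-106) = (-41432 - 11497) + 6*I*(-106)² = -52929 + 6*I*11236 = -52929 + 67416*I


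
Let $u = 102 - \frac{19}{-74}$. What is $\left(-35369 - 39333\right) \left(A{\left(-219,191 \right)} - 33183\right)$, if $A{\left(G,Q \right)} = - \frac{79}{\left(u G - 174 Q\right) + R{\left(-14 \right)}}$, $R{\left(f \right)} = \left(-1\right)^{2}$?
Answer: $\frac{10203919174481498}{4116415} \approx 2.4788 \cdot 10^{9}$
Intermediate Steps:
$R{\left(f \right)} = 1$
$u = \frac{7567}{74}$ ($u = 102 - - \frac{19}{74} = 102 + \frac{19}{74} = \frac{7567}{74} \approx 102.26$)
$A{\left(G,Q \right)} = - \frac{79}{1 - 174 Q + \frac{7567 G}{74}}$ ($A{\left(G,Q \right)} = - \frac{79}{\left(\frac{7567 G}{74} - 174 Q\right) + 1} = - \frac{79}{\left(- 174 Q + \frac{7567 G}{74}\right) + 1} = - \frac{79}{1 - 174 Q + \frac{7567 G}{74}}$)
$\left(-35369 - 39333\right) \left(A{\left(-219,191 \right)} - 33183\right) = \left(-35369 - 39333\right) \left(- \frac{5846}{74 - 2459316 + 7567 \left(-219\right)} - 33183\right) = - 74702 \left(- \frac{5846}{74 - 2459316 - 1657173} - 33183\right) = - 74702 \left(- \frac{5846}{-4116415} - 33183\right) = - 74702 \left(\left(-5846\right) \left(- \frac{1}{4116415}\right) - 33183\right) = - 74702 \left(\frac{5846}{4116415} - 33183\right) = \left(-74702\right) \left(- \frac{136594993099}{4116415}\right) = \frac{10203919174481498}{4116415}$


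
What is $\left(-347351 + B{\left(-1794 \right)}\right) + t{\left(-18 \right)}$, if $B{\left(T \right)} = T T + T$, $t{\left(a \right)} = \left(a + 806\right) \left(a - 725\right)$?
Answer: $2283807$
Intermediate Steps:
$t{\left(a \right)} = \left(-725 + a\right) \left(806 + a\right)$ ($t{\left(a \right)} = \left(806 + a\right) \left(-725 + a\right) = \left(-725 + a\right) \left(806 + a\right)$)
$B{\left(T \right)} = T + T^{2}$ ($B{\left(T \right)} = T^{2} + T = T + T^{2}$)
$\left(-347351 + B{\left(-1794 \right)}\right) + t{\left(-18 \right)} = \left(-347351 - 1794 \left(1 - 1794\right)\right) + \left(-584350 + \left(-18\right)^{2} + 81 \left(-18\right)\right) = \left(-347351 - -3216642\right) - 585484 = \left(-347351 + 3216642\right) - 585484 = 2869291 - 585484 = 2283807$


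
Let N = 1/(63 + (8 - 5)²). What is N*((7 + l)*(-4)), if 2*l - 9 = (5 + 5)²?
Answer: -41/12 ≈ -3.4167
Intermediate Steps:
l = 109/2 (l = 9/2 + (5 + 5)²/2 = 9/2 + (½)*10² = 9/2 + (½)*100 = 9/2 + 50 = 109/2 ≈ 54.500)
N = 1/72 (N = 1/(63 + 3²) = 1/(63 + 9) = 1/72 ≈ 0.013889)
N*((7 + l)*(-4)) = ((7 + 109/2)*(-4))/72 = ((123/2)*(-4))/72 = (1/72)*(-246) = -41/12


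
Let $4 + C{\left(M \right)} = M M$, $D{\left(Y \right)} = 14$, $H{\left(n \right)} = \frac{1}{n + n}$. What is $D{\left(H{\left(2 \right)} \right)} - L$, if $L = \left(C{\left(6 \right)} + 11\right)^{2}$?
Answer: $-1835$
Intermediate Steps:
$H{\left(n \right)} = \frac{1}{2 n}$
$C{\left(M \right)} = -4 + M^{2}$ ($C{\left(M \right)} = -4 + M M = -4 + M^{2}$)
$L = 1849$ ($L = \left(\left(-4 + 6^{2}\right) + 11\right)^{2} = \left(\left(-4 + 36\right) + 11\right)^{2} = \left(32 + 11\right)^{2} = 43^{2} = 1849$)
$D{\left(H{\left(2 \right)} \right)} - L = 14 - 1849 = -1835$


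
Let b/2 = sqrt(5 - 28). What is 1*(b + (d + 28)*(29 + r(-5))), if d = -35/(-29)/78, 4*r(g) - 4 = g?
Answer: 7287665/9048 + 2*I*sqrt(23) ≈ 805.45 + 9.5917*I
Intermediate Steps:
r(g) = 1 + g/4
d = 35/2262 (d = -35*(-1/29)*(1/78) = (35/29)*(1/78) = 35/2262 ≈ 0.015473)
b = 2*I*sqrt(23) (b = 2*sqrt(5 - 28) = 2*sqrt(-23) = 2*(I*sqrt(23)) = 2*I*sqrt(23) ≈ 9.5917*I)
1*(b + (d + 28)*(29 + r(-5))) = 1*(2*I*sqrt(23) + (35/2262 + 28)*(29 + (1 + (1/4)*(-5)))) = 1*(2*I*sqrt(23) + 63371*(29 + (1 - 5/4))/2262) = 1*(2*I*sqrt(23) + 63371*(29 - 1/4)/2262) = 1*(2*I*sqrt(23) + (63371/2262)*(115/4)) = 1*(2*I*sqrt(23) + 7287665/9048) = 1*(7287665/9048 + 2*I*sqrt(23)) = 7287665/9048 + 2*I*sqrt(23)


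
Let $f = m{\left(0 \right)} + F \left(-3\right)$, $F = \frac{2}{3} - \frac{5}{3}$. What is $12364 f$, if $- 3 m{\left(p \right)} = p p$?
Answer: $37092$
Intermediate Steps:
$m{\left(p \right)} = - \frac{p^{2}}{3}$ ($m{\left(p \right)} = - \frac{p p}{3} = - \frac{p^{2}}{3}$)
$F = -1$ ($F = 2 \cdot \frac{1}{3} - \frac{5}{3} = \frac{2}{3} - \frac{5}{3} = -1$)
$f = 3$ ($f = - \frac{0^{2}}{3} - -3 = \left(- \frac{1}{3}\right) 0 + 3 = 0 + 3 = 3$)
$12364 f = 12364 \cdot 3 = 37092$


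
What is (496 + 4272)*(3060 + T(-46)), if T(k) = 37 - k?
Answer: 14985824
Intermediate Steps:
(496 + 4272)*(3060 + T(-46)) = (496 + 4272)*(3060 + (37 - 1*(-46))) = 4768*(3060 + (37 + 46)) = 4768*(3060 + 83) = 4768*3143 = 14985824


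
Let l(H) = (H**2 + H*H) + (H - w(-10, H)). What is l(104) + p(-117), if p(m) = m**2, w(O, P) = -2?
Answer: 35427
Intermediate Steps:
l(H) = 2 + H + 2*H**2 (l(H) = (H**2 + H*H) + (H - 1*(-2)) = (H**2 + H**2) + (H + 2) = 2*H**2 + (2 + H) = 2 + H + 2*H**2)
l(104) + p(-117) = (2 + 104 + 2*104**2) + (-117)**2 = (2 + 104 + 2*10816) + 13689 = (2 + 104 + 21632) + 13689 = 21738 + 13689 = 35427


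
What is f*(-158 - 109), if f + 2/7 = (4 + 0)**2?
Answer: -29370/7 ≈ -4195.7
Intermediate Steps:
f = 110/7 (f = -2/7 + (4 + 0)**2 = -2/7 + 4**2 = -2/7 + 16 = 110/7 ≈ 15.714)
f*(-158 - 109) = 110*(-158 - 109)/7 = (110/7)*(-267) = -29370/7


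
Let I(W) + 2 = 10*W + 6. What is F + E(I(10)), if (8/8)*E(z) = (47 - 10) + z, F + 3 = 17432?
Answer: 17570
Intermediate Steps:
F = 17429 (F = -3 + 17432 = 17429)
I(W) = 4 + 10*W (I(W) = -2 + (10*W + 6) = -2 + (6 + 10*W) = 4 + 10*W)
E(z) = 37 + z (E(z) = (47 - 10) + z = 37 + z)
F + E(I(10)) = 17429 + (37 + (4 + 10*10)) = 17429 + (37 + (4 + 100)) = 17429 + (37 + 104) = 17429 + 141 = 17570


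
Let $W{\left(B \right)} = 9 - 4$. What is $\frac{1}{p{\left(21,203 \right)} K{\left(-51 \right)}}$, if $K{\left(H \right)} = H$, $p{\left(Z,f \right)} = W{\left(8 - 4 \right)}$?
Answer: $- \frac{1}{255} \approx -0.0039216$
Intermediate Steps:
$W{\left(B \right)} = 5$
$p{\left(Z,f \right)} = 5$
$\frac{1}{p{\left(21,203 \right)} K{\left(-51 \right)}} = \frac{1}{5 \left(-51\right)} = \frac{1}{5} \left(- \frac{1}{51}\right) = - \frac{1}{255}$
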